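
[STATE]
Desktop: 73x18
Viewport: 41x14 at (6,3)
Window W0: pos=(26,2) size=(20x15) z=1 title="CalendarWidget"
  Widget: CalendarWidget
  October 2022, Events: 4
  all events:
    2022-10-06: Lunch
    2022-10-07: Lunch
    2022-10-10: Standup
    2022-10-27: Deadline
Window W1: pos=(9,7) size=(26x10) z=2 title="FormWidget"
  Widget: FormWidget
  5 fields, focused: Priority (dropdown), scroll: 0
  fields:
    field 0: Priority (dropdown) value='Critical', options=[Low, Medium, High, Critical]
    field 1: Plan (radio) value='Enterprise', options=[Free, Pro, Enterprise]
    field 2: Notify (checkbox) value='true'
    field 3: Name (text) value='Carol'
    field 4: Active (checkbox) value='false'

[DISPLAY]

                    ┃ CalendarWidget   ┃ 
                    ┠──────────────────┨ 
                    ┃   October 2022   ┃ 
                    ┃Mo Tu We Th Fr Sa ┃ 
   ┏━━━━━━━━━━━━━━━━━━━━━━━━┓        1 ┃ 
   ┃ FormWidget             ┃  6*  7*  ┃ 
   ┠────────────────────────┨2 13 14 15┃ 
   ┃> Priority:   [Critica▼]┃ 20 21 22 ┃ 
   ┃  Plan:       ( ) Free  ┃ 27* 28 29┃ 
   ┃  Notify:     [x]       ┃          ┃ 
   ┃  Name:       [Carol   ]┃          ┃ 
   ┃  Active:     [ ]       ┃          ┃ 
   ┃                        ┃          ┃ 
   ┗━━━━━━━━━━━━━━━━━━━━━━━━┛━━━━━━━━━━┛ 


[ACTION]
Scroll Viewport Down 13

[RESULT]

                    ┠──────────────────┨ 
                    ┃   October 2022   ┃ 
                    ┃Mo Tu We Th Fr Sa ┃ 
   ┏━━━━━━━━━━━━━━━━━━━━━━━━┓        1 ┃ 
   ┃ FormWidget             ┃  6*  7*  ┃ 
   ┠────────────────────────┨2 13 14 15┃ 
   ┃> Priority:   [Critica▼]┃ 20 21 22 ┃ 
   ┃  Plan:       ( ) Free  ┃ 27* 28 29┃ 
   ┃  Notify:     [x]       ┃          ┃ 
   ┃  Name:       [Carol   ]┃          ┃ 
   ┃  Active:     [ ]       ┃          ┃ 
   ┃                        ┃          ┃ 
   ┗━━━━━━━━━━━━━━━━━━━━━━━━┛━━━━━━━━━━┛ 
                                         


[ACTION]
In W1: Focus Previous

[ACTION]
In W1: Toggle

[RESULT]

                    ┠──────────────────┨ 
                    ┃   October 2022   ┃ 
                    ┃Mo Tu We Th Fr Sa ┃ 
   ┏━━━━━━━━━━━━━━━━━━━━━━━━┓        1 ┃ 
   ┃ FormWidget             ┃  6*  7*  ┃ 
   ┠────────────────────────┨2 13 14 15┃ 
   ┃  Priority:   [Critica▼]┃ 20 21 22 ┃ 
   ┃  Plan:       ( ) Free  ┃ 27* 28 29┃ 
   ┃  Notify:     [x]       ┃          ┃ 
   ┃  Name:       [Carol   ]┃          ┃ 
   ┃> Active:     [x]       ┃          ┃ 
   ┃                        ┃          ┃ 
   ┗━━━━━━━━━━━━━━━━━━━━━━━━┛━━━━━━━━━━┛ 
                                         


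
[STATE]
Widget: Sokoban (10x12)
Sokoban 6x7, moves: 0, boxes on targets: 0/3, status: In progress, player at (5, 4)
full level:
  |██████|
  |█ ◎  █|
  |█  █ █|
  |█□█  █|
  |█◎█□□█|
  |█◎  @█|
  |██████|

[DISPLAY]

██████    
█ ◎  █    
█  █ █    
█□█  █    
█◎█□□█    
█◎  @█    
██████    
Moves: 0  
          
          
          
          


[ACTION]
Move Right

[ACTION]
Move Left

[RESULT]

██████    
█ ◎  █    
█  █ █    
█□█  █    
█◎█□□█    
█◎ @ █    
██████    
Moves: 1  
          
          
          
          


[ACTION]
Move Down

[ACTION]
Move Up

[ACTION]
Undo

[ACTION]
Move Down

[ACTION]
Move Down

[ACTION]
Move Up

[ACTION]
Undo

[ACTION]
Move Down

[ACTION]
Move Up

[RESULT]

██████    
█ ◎  █    
█  █ █    
█□█□ █    
█◎█@□█    
█◎   █    
██████    
Moves: 2  
          
          
          
          


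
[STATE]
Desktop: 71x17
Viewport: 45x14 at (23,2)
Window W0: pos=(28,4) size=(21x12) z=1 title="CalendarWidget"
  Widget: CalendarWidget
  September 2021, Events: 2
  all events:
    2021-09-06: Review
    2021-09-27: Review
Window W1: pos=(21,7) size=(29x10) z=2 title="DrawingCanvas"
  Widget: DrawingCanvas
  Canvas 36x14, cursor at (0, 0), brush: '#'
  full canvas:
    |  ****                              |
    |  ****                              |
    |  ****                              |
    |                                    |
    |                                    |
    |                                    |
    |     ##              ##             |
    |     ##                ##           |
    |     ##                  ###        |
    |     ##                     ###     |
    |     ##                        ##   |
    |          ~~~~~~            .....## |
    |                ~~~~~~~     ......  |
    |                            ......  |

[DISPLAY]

                                             
                                             
     ┏━━━━━━━━━━━━━━━━━━━┓                   
     ┃ CalendarWidget    ┃                   
     ┠───────────────────┨                   
━━━━━━━━━━━━━━━━━━━━━━━━━━┓                  
DrawingCanvas             ┃                  
──────────────────────────┨                  
 ****                     ┃                  
 ****                     ┃                  
 ****                     ┃                  
                          ┃                  
                          ┃                  
                          ┃                  


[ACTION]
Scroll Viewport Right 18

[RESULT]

                                             
                                             
  ┏━━━━━━━━━━━━━━━━━━━┓                      
  ┃ CalendarWidget    ┃                      
  ┠───────────────────┨                      
━━━━━━━━━━━━━━━━━━━━━━━┓                     
wingCanvas             ┃                     
───────────────────────┨                     
**                     ┃                     
**                     ┃                     
**                     ┃                     
                       ┃                     
                       ┃                     
                       ┃                     


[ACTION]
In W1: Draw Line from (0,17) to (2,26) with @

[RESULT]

                                             
                                             
  ┏━━━━━━━━━━━━━━━━━━━┓                      
  ┃ CalendarWidget    ┃                      
  ┠───────────────────┨                      
━━━━━━━━━━━━━━━━━━━━━━━┓                     
wingCanvas             ┃                     
───────────────────────┨                     
**           @@@       ┃                     
**              @@@@   ┃                     
**                  @@@┃                     
                       ┃                     
                       ┃                     
                       ┃                     


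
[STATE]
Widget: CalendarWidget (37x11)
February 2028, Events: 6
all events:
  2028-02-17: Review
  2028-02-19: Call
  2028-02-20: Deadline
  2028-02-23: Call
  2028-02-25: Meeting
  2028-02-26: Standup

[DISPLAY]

            February 2028            
Mo Tu We Th Fr Sa Su                 
    1  2  3  4  5  6                 
 7  8  9 10 11 12 13                 
14 15 16 17* 18 19* 20*              
21 22 23* 24 25* 26* 27              
28 29                                
                                     
                                     
                                     
                                     


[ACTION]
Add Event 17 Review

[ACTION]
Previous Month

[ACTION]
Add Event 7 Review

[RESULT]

             January 2028            
Mo Tu We Th Fr Sa Su                 
                1  2                 
 3  4  5  6  7*  8  9                
10 11 12 13 14 15 16                 
17 18 19 20 21 22 23                 
24 25 26 27 28 29 30                 
31                                   
                                     
                                     
                                     


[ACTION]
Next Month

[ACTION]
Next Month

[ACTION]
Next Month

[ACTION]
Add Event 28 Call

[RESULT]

              April 2028             
Mo Tu We Th Fr Sa Su                 
                1  2                 
 3  4  5  6  7  8  9                 
10 11 12 13 14 15 16                 
17 18 19 20 21 22 23                 
24 25 26 27 28* 29 30                
                                     
                                     
                                     
                                     


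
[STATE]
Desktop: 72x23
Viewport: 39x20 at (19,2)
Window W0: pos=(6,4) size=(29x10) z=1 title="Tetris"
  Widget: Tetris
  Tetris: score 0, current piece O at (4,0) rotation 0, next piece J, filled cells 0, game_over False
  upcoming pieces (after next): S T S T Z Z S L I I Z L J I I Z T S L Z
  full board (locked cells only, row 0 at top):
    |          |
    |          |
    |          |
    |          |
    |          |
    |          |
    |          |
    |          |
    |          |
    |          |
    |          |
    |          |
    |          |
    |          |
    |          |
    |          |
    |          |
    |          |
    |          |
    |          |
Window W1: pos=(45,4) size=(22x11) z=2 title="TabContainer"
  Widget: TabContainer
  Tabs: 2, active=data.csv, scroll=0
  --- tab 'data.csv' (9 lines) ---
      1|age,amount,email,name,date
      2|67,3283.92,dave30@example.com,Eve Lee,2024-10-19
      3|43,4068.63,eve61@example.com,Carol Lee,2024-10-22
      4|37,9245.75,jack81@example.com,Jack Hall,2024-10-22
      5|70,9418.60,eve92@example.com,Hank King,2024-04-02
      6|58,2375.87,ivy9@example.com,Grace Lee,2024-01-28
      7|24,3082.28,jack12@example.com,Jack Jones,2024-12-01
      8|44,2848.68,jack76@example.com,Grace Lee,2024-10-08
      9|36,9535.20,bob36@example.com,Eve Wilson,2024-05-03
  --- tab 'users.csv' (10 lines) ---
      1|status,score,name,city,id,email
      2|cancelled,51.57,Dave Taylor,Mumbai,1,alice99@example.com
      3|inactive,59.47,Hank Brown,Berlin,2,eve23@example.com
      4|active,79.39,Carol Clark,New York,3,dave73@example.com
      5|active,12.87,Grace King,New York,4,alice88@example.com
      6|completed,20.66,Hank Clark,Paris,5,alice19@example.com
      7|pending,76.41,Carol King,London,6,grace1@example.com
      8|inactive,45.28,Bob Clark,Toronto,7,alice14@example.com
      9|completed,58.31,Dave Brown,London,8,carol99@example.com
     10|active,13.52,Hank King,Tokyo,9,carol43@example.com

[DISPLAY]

                                       
                                       
━━━━━━━━━━━━━━━┓          ┏━━━━━━━━━━━━
               ┃          ┃ TabContaine
───────────────┨          ┠────────────
ext:           ┃          ┃[data.csv]│ 
               ┃          ┃────────────
██             ┃          ┃age,amount,e
               ┃          ┃67,3283.92,d
               ┃          ┃43,4068.63,e
               ┃          ┃37,9245.75,j
━━━━━━━━━━━━━━━┛          ┃70,9418.60,e
                          ┗━━━━━━━━━━━━
                                       
                                       
                                       
                                       
                                       
                                       
                                       


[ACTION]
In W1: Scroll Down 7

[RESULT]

                                       
                                       
━━━━━━━━━━━━━━━┓          ┏━━━━━━━━━━━━
               ┃          ┃ TabContaine
───────────────┨          ┠────────────
ext:           ┃          ┃[data.csv]│ 
               ┃          ┃────────────
██             ┃          ┃44,2848.68,j
               ┃          ┃36,9535.20,b
               ┃          ┃            
               ┃          ┃            
━━━━━━━━━━━━━━━┛          ┃            
                          ┗━━━━━━━━━━━━
                                       
                                       
                                       
                                       
                                       
                                       
                                       


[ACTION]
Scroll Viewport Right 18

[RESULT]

                                       
                                       
━┓          ┏━━━━━━━━━━━━━━━━━━━━┓     
 ┃          ┃ TabContainer       ┃     
─┨          ┠────────────────────┨     
 ┃          ┃[data.csv]│ users.cs┃     
 ┃          ┃────────────────────┃     
 ┃          ┃44,2848.68,jack76@ex┃     
 ┃          ┃36,9535.20,bob36@exa┃     
 ┃          ┃                    ┃     
 ┃          ┃                    ┃     
━┛          ┃                    ┃     
            ┗━━━━━━━━━━━━━━━━━━━━┛     
                                       
                                       
                                       
                                       
                                       
                                       
                                       


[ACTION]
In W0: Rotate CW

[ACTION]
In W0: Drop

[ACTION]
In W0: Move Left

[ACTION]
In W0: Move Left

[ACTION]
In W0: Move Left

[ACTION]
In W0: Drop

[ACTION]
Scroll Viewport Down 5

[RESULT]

                                       
━┓          ┏━━━━━━━━━━━━━━━━━━━━┓     
 ┃          ┃ TabContainer       ┃     
─┨          ┠────────────────────┨     
 ┃          ┃[data.csv]│ users.cs┃     
 ┃          ┃────────────────────┃     
 ┃          ┃44,2848.68,jack76@ex┃     
 ┃          ┃36,9535.20,bob36@exa┃     
 ┃          ┃                    ┃     
 ┃          ┃                    ┃     
━┛          ┃                    ┃     
            ┗━━━━━━━━━━━━━━━━━━━━┛     
                                       
                                       
                                       
                                       
                                       
                                       
                                       
                                       


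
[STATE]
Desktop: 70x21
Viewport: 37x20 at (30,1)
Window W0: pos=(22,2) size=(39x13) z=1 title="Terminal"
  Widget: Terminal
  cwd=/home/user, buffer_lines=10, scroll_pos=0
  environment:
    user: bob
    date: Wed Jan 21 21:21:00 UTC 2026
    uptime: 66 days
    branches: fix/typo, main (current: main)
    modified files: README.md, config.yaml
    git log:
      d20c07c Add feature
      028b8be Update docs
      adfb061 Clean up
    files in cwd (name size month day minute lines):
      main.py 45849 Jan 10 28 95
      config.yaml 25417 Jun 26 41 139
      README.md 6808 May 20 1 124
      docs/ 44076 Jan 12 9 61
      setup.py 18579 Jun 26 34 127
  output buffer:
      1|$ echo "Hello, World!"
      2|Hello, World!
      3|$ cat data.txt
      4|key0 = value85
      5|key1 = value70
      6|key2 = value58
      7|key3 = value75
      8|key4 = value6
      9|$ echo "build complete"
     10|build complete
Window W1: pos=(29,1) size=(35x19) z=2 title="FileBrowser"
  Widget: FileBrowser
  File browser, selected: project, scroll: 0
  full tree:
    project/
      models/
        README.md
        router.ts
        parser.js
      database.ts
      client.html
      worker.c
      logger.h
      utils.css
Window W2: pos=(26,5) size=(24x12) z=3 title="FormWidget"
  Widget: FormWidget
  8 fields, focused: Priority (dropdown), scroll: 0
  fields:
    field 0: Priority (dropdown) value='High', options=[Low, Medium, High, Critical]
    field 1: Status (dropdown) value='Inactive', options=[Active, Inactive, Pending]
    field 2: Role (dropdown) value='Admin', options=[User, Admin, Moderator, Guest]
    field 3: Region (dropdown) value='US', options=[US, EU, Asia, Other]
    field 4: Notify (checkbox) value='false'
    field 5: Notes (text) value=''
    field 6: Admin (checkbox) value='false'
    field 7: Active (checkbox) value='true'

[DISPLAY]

━━━━━━━━━━━━━━━━━━━━━━━━━━━━━━━━━┓   
 FileBrowser                     ┃   
─────────────────────────────────┨   
> [-] project/                   ┃   
━━━━━━━━━━━━━━━━━━━┓             ┃   
rmWidget           ┃             ┃   
───────────────────┨             ┃   
riority:   [High ▼]┃             ┃   
tatus:     [Inact▼]┃             ┃   
ole:       [Admin▼]┃             ┃   
egion:     [US   ▼]┃             ┃   
otify:     [ ]     ┃             ┃   
otes:      [      ]┃             ┃   
dmin:      [ ]     ┃             ┃   
ctive:     [x]     ┃             ┃   
━━━━━━━━━━━━━━━━━━━┛             ┃   
                                 ┃   
                                 ┃   
━━━━━━━━━━━━━━━━━━━━━━━━━━━━━━━━━┛   
                                     


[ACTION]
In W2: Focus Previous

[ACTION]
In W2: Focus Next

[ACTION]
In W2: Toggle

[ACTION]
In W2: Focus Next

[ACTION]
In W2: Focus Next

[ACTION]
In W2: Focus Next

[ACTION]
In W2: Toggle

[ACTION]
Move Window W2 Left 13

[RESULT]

━━━━━━━━━━━━━━━━━━━━━━━━━━━━━━━━━┓   
 FileBrowser                     ┃   
─────────────────────────────────┨   
> [-] project/                   ┃   
━━━━━━┓ models/                  ┃   
      ┃abase.ts                  ┃   
──────┨ent.html                  ┃   
igh ▼]┃ker.c                     ┃   
nact▼]┃ger.h                     ┃   
dmin▼]┃ls.css                    ┃   
S   ▼]┃                          ┃   
]     ┃                          ┃   
     ]┃                          ┃   
]     ┃                          ┃   
]     ┃                          ┃   
━━━━━━┛                          ┃   
                                 ┃   
                                 ┃   
━━━━━━━━━━━━━━━━━━━━━━━━━━━━━━━━━┛   
                                     


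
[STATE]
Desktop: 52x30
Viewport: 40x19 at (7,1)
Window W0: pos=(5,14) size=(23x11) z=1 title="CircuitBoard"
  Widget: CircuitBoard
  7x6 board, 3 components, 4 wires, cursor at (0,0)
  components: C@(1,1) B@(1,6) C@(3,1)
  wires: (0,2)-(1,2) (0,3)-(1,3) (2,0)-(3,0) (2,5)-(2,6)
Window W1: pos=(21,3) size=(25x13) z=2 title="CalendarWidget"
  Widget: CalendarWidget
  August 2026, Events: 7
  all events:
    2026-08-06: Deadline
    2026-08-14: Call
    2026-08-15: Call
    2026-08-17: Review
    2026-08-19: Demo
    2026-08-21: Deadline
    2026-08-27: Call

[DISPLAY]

                                        
                                        
              ┏━━━━━━━━━━━━━━━━━━━━━━━┓ 
              ┃ CalendarWidget        ┃ 
              ┠───────────────────────┨ 
              ┃      August 2026      ┃ 
              ┃Mo Tu We Th Fr Sa Su   ┃ 
              ┃                1  2   ┃ 
              ┃ 3  4  5  6*  7  8  9  ┃ 
              ┃10 11 12 13 14* 15* 16 ┃ 
              ┃17* 18 19* 20 21* 22 23┃ 
              ┃24 25 26 27* 28 29 30  ┃ 
              ┃31                     ┃ 
━━━━━━━━━━━━━━┃                       ┃ 
CircuitBoard  ┗━━━━━━━━━━━━━━━━━━━━━━━┛ 
────────────────────┨                   
  0 1 2 3 4 5 6     ┃                   
  [.]      ·   ·    ┃                   
           │   │    ┃                   


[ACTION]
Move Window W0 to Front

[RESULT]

                                        
                                        
              ┏━━━━━━━━━━━━━━━━━━━━━━━┓ 
              ┃ CalendarWidget        ┃ 
              ┠───────────────────────┨ 
              ┃      August 2026      ┃ 
              ┃Mo Tu We Th Fr Sa Su   ┃ 
              ┃                1  2   ┃ 
              ┃ 3  4  5  6*  7  8  9  ┃ 
              ┃10 11 12 13 14* 15* 16 ┃ 
              ┃17* 18 19* 20 21* 22 23┃ 
              ┃24 25 26 27* 28 29 30  ┃ 
              ┃31                     ┃ 
━━━━━━━━━━━━━━━━━━━━┓                 ┃ 
CircuitBoard        ┃━━━━━━━━━━━━━━━━━┛ 
────────────────────┨                   
  0 1 2 3 4 5 6     ┃                   
  [.]      ·   ·    ┃                   
           │   │    ┃                   


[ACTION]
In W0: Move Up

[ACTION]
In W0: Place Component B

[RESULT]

                                        
                                        
              ┏━━━━━━━━━━━━━━━━━━━━━━━┓ 
              ┃ CalendarWidget        ┃ 
              ┠───────────────────────┨ 
              ┃      August 2026      ┃ 
              ┃Mo Tu We Th Fr Sa Su   ┃ 
              ┃                1  2   ┃ 
              ┃ 3  4  5  6*  7  8  9  ┃ 
              ┃10 11 12 13 14* 15* 16 ┃ 
              ┃17* 18 19* 20 21* 22 23┃ 
              ┃24 25 26 27* 28 29 30  ┃ 
              ┃31                     ┃ 
━━━━━━━━━━━━━━━━━━━━┓                 ┃ 
CircuitBoard        ┃━━━━━━━━━━━━━━━━━┛ 
────────────────────┨                   
  0 1 2 3 4 5 6     ┃                   
  [B]      ·   ·    ┃                   
           │   │    ┃                   


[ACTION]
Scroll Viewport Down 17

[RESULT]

              ┃17* 18 19* 20 21* 22 23┃ 
              ┃24 25 26 27* 28 29 30  ┃ 
              ┃31                     ┃ 
━━━━━━━━━━━━━━━━━━━━┓                 ┃ 
CircuitBoard        ┃━━━━━━━━━━━━━━━━━┛ 
────────────────────┨                   
  0 1 2 3 4 5 6     ┃                   
  [B]      ·   ·    ┃                   
           │   │    ┃                   
       C   ·   ·    ┃                   
                    ┃                   
   ·                ┃                   
   │                ┃                   
━━━━━━━━━━━━━━━━━━━━┛                   
                                        
                                        
                                        
                                        
                                        


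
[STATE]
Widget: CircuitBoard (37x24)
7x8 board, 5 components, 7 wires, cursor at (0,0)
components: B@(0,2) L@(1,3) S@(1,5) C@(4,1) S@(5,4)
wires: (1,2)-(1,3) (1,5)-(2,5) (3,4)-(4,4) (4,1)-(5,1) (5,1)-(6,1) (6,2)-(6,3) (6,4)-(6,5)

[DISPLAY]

   0 1 2 3 4 5 6                     
0  [.]      B                        
                                     
1           · ─ L       S            
                        │            
2                       ·            
                                     
3                   ·                
                    │                
4       C           ·                
        │                            
5       ·           S                
        │                            
6       ·   · ─ ·   · ─ ·            
                                     
7                                    
Cursor: (0,0)                        
                                     
                                     
                                     
                                     
                                     
                                     
                                     


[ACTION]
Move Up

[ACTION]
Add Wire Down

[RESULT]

   0 1 2 3 4 5 6                     
0  [.]      B                        
    │                                
1   ·       · ─ L       S            
                        │            
2                       ·            
                                     
3                   ·                
                    │                
4       C           ·                
        │                            
5       ·           S                
        │                            
6       ·   · ─ ·   · ─ ·            
                                     
7                                    
Cursor: (0,0)                        
                                     
                                     
                                     
                                     
                                     
                                     
                                     


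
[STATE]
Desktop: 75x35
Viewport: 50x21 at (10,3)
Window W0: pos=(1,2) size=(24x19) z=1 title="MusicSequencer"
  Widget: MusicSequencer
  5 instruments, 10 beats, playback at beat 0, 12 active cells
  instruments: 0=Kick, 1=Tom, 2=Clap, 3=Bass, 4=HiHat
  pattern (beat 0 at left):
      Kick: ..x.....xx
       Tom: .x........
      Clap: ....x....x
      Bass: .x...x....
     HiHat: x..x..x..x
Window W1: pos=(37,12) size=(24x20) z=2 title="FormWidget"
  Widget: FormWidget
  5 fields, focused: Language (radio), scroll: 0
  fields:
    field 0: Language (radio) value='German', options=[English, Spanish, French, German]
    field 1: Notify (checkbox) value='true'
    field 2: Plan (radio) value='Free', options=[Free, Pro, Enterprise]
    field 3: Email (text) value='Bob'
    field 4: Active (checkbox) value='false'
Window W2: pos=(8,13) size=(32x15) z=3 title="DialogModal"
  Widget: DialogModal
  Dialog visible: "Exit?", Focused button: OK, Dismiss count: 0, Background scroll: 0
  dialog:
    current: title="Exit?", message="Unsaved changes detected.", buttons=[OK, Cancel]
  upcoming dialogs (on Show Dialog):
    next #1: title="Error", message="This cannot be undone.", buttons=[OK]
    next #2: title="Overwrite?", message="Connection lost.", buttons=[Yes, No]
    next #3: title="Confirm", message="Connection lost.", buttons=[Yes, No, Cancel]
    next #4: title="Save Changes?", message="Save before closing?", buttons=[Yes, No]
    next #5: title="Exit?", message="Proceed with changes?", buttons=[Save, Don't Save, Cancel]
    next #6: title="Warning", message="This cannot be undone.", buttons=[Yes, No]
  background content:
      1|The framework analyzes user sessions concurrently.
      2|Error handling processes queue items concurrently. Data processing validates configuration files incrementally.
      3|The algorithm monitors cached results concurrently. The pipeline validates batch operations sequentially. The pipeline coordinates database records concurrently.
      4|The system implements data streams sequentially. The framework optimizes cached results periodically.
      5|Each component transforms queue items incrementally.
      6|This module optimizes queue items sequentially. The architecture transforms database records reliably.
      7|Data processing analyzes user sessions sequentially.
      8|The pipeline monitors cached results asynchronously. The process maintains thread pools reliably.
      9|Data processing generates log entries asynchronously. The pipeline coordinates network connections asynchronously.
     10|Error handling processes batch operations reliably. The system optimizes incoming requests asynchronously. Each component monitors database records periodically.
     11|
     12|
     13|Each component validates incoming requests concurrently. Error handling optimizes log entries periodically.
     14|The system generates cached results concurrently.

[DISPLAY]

quencer       ┃                                   
──────────────┨                                   
23456789      ┃                                   
█·····██      ┃                                   
········      ┃                                   
··█····█      ┃                                   
···█····      ┃                                   
·█··█··█      ┃                                   
              ┃                                   
              ┃            ┏━━━━━━━━━━━━━━━━━━━━━━
━━━━━━━━━━━━━━━━━━━━━━━━━━━━━┓ormWidget           
DialogModal                  ┃────────────────────
─────────────────────────────┨Language:   ( ) Engl
he framework analyzes user se┃Notify:     [x]     
rror handling processes queue┃Plan:       (●) Free
he algorithm monitors cached ┃Email:      [Bob   ]
h┌────────────────────────┐tr┃Active:     [ ]     
a│         Exit?          │eu┃                    
h│Unsaved changes detected│it┃                    
a│     [OK]  Cancel       │r ┃                    
h└────────────────────────┘ r┃                    


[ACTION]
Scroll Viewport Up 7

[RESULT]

                                                  
                                                  
━━━━━━━━━━━━━━┓                                   
quencer       ┃                                   
──────────────┨                                   
23456789      ┃                                   
█·····██      ┃                                   
········      ┃                                   
··█····█      ┃                                   
···█····      ┃                                   
·█··█··█      ┃                                   
              ┃                                   
              ┃            ┏━━━━━━━━━━━━━━━━━━━━━━
━━━━━━━━━━━━━━━━━━━━━━━━━━━━━┓ormWidget           
DialogModal                  ┃────────────────────
─────────────────────────────┨Language:   ( ) Engl
he framework analyzes user se┃Notify:     [x]     
rror handling processes queue┃Plan:       (●) Free
he algorithm monitors cached ┃Email:      [Bob   ]
h┌────────────────────────┐tr┃Active:     [ ]     
a│         Exit?          │eu┃                    


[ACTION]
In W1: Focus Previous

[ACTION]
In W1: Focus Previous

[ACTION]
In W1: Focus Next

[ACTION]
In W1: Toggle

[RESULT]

                                                  
                                                  
━━━━━━━━━━━━━━┓                                   
quencer       ┃                                   
──────────────┨                                   
23456789      ┃                                   
█·····██      ┃                                   
········      ┃                                   
··█····█      ┃                                   
···█····      ┃                                   
·█··█··█      ┃                                   
              ┃                                   
              ┃            ┏━━━━━━━━━━━━━━━━━━━━━━
━━━━━━━━━━━━━━━━━━━━━━━━━━━━━┓ormWidget           
DialogModal                  ┃────────────────────
─────────────────────────────┨Language:   ( ) Engl
he framework analyzes user se┃Notify:     [x]     
rror handling processes queue┃Plan:       (●) Free
he algorithm monitors cached ┃Email:      [Bob   ]
h┌────────────────────────┐tr┃Active:     [x]     
a│         Exit?          │eu┃                    


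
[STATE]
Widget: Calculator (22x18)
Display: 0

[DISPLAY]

                     0
┌───┬───┬───┬───┐     
│ 7 │ 8 │ 9 │ ÷ │     
├───┼───┼───┼───┤     
│ 4 │ 5 │ 6 │ × │     
├───┼───┼───┼───┤     
│ 1 │ 2 │ 3 │ - │     
├───┼───┼───┼───┤     
│ 0 │ . │ = │ + │     
├───┼───┼───┼───┤     
│ C │ MC│ MR│ M+│     
└───┴───┴───┴───┘     
                      
                      
                      
                      
                      
                      


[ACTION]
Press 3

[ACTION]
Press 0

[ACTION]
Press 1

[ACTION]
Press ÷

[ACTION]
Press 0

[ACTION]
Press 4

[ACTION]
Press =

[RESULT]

                 75.25
┌───┬───┬───┬───┐     
│ 7 │ 8 │ 9 │ ÷ │     
├───┼───┼───┼───┤     
│ 4 │ 5 │ 6 │ × │     
├───┼───┼───┼───┤     
│ 1 │ 2 │ 3 │ - │     
├───┼───┼───┼───┤     
│ 0 │ . │ = │ + │     
├───┼───┼───┼───┤     
│ C │ MC│ MR│ M+│     
└───┴───┴───┴───┘     
                      
                      
                      
                      
                      
                      


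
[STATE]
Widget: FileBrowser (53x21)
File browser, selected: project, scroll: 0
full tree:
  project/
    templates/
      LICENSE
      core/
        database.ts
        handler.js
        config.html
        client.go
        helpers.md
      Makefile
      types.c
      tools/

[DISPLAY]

> [-] project/                                       
    [+] templates/                                   
                                                     
                                                     
                                                     
                                                     
                                                     
                                                     
                                                     
                                                     
                                                     
                                                     
                                                     
                                                     
                                                     
                                                     
                                                     
                                                     
                                                     
                                                     
                                                     


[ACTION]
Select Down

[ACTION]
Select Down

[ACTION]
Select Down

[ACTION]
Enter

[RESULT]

  [-] project/                                       
  > [-] templates/                                   
      LICENSE                                        
      [+] core/                                      
      Makefile                                       
      types.c                                        
      [+] tools/                                     
                                                     
                                                     
                                                     
                                                     
                                                     
                                                     
                                                     
                                                     
                                                     
                                                     
                                                     
                                                     
                                                     
                                                     


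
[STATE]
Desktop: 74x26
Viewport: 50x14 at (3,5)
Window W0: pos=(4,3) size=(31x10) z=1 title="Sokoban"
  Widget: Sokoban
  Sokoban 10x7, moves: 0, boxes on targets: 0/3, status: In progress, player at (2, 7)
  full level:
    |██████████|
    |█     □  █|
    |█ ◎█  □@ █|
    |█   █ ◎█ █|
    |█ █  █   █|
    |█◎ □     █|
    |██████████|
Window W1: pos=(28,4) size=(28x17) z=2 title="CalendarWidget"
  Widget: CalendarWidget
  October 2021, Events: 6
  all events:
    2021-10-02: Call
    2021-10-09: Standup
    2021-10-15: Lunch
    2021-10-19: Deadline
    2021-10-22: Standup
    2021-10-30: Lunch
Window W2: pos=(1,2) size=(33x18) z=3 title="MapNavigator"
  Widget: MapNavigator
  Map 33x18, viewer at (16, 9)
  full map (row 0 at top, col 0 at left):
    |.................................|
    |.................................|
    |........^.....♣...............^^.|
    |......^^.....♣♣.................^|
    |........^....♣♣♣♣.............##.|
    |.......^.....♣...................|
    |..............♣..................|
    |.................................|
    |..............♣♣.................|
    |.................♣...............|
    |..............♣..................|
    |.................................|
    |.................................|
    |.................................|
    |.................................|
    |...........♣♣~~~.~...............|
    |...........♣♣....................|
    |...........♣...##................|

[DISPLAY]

......^.....♣...............^^┃ndarWidget         
....^^.....♣♣.................┃───────────────────
......^....♣♣♣♣.............##┃  October 2021     
.....^.....♣..................┃ We Th Fr Sa Su    
............♣.................┃        1  2*  3   
..............................┃  6  7  8  9* 10   
............♣♣................┃ 13 14 15* 16 17   
..............@♣..............┃* 20 21 22* 23 24  
............♣.................┃ 27 28 29 30* 31   
..............................┃                   
..............................┃                   
..............................┃                   
..............................┃                   
.........♣♣~~~.~..............┃                   


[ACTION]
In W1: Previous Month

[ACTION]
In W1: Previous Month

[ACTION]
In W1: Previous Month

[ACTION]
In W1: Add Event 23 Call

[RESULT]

......^.....♣...............^^┃ndarWidget         
....^^.....♣♣.................┃───────────────────
......^....♣♣♣♣.............##┃   July 2021       
.....^.....♣..................┃ We Th Fr Sa Su    
............♣.................┃     1  2  3  4    
..............................┃  7  8  9 10 11    
............♣♣................┃ 14 15 16 17 18    
..............@♣..............┃ 21 22 23* 24 25   
............♣.................┃ 28 29 30 31       
..............................┃                   
..............................┃                   
..............................┃                   
..............................┃                   
.........♣♣~~~.~..............┃                   
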